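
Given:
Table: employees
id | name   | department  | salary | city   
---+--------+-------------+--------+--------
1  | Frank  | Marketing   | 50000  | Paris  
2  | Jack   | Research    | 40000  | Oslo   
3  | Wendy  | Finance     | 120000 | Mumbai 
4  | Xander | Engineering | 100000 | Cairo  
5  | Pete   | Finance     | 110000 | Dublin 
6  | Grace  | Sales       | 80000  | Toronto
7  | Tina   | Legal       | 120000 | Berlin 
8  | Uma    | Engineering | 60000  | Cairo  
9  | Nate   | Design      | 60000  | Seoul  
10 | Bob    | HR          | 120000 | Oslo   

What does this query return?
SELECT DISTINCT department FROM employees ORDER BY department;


All 'department' values (row order): Marketing, Research, Finance, Engineering, Finance, Sales, Legal, Engineering, Design, HR
Removing duplicates leaves 8 unique value(s).

8 values:
Design
Engineering
Finance
HR
Legal
Marketing
Research
Sales


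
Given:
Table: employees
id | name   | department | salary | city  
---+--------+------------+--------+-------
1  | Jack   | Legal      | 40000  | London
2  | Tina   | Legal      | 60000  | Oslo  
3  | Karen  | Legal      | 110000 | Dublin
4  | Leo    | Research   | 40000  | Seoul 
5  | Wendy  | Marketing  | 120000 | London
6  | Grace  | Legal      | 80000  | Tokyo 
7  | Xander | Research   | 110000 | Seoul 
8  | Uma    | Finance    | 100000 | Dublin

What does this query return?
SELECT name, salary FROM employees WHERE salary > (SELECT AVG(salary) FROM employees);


Subquery: AVG(salary) = 82500.0
Filtering: salary > 82500.0
  Karen (110000) -> MATCH
  Wendy (120000) -> MATCH
  Xander (110000) -> MATCH
  Uma (100000) -> MATCH


4 rows:
Karen, 110000
Wendy, 120000
Xander, 110000
Uma, 100000


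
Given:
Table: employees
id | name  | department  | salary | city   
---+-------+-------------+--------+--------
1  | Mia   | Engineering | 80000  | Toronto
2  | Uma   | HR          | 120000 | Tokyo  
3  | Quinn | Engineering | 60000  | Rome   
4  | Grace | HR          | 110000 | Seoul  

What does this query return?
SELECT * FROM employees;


SELECT * returns all 4 rows with all columns

4 rows:
1, Mia, Engineering, 80000, Toronto
2, Uma, HR, 120000, Tokyo
3, Quinn, Engineering, 60000, Rome
4, Grace, HR, 110000, Seoul


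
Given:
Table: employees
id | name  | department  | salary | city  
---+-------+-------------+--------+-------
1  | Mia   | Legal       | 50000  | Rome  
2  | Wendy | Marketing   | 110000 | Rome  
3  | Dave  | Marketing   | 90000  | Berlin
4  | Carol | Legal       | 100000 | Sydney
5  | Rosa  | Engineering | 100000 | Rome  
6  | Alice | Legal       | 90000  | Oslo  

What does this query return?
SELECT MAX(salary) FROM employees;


Salaries: 50000, 110000, 90000, 100000, 100000, 90000
MAX = 110000

110000


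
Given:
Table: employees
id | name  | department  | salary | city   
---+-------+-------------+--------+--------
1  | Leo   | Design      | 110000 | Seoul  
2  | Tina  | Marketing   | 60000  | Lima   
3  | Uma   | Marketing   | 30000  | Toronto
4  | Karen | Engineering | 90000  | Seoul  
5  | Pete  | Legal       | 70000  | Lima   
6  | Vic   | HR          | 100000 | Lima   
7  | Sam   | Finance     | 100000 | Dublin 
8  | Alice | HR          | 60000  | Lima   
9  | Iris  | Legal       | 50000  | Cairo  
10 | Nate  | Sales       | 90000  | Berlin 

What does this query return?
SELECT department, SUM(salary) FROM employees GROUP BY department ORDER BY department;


Summing salary within each department:
  Design: 110000 = 110000
  Engineering: 90000 = 90000
  Finance: 100000 = 100000
  HR: 100000 + 60000 = 160000
  Legal: 70000 + 50000 = 120000
  Marketing: 60000 + 30000 = 90000
  Sales: 90000 = 90000


7 groups:
Design, 110000
Engineering, 90000
Finance, 100000
HR, 160000
Legal, 120000
Marketing, 90000
Sales, 90000


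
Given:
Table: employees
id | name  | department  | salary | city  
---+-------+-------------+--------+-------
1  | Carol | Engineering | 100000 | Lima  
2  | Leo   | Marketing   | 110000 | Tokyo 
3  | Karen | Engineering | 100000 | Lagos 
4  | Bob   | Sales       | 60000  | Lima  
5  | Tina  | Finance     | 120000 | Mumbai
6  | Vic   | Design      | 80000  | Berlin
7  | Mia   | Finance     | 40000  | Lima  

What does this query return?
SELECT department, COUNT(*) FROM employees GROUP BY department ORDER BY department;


Assigning each row to its department group:
  Carol -> Engineering
  Leo -> Marketing
  Karen -> Engineering
  Bob -> Sales
  Tina -> Finance
  Vic -> Design
  Mia -> Finance


5 groups:
Design, 1
Engineering, 2
Finance, 2
Marketing, 1
Sales, 1


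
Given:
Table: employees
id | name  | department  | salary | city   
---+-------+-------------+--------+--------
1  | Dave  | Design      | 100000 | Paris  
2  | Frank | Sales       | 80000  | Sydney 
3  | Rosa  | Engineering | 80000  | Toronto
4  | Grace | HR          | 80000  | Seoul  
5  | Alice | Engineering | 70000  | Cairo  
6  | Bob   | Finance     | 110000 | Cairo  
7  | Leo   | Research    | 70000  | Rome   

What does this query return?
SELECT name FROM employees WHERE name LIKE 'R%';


LIKE 'R%' matches names starting with 'R'
Matching: 1

1 rows:
Rosa


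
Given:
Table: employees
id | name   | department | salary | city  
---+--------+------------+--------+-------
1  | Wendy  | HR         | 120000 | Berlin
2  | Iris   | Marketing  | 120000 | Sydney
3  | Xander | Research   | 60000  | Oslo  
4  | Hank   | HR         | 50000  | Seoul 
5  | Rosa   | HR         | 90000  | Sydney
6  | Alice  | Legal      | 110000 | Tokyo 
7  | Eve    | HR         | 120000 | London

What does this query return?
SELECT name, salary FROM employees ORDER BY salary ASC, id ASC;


Sorting by salary ASC, then id ASC for ties

7 rows:
Hank, 50000
Xander, 60000
Rosa, 90000
Alice, 110000
Wendy, 120000
Iris, 120000
Eve, 120000


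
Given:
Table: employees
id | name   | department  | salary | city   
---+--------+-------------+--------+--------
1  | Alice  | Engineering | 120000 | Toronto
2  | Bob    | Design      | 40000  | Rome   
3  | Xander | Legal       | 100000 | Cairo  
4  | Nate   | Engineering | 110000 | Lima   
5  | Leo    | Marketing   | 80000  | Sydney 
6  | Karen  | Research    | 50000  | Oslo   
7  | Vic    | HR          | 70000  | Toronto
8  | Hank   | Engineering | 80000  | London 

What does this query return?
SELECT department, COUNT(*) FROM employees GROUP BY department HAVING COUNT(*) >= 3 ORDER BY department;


Groups with count >= 3:
  Engineering: 3 -> PASS
  Design: 1 -> filtered out
  HR: 1 -> filtered out
  Legal: 1 -> filtered out
  Marketing: 1 -> filtered out
  Research: 1 -> filtered out


1 groups:
Engineering, 3


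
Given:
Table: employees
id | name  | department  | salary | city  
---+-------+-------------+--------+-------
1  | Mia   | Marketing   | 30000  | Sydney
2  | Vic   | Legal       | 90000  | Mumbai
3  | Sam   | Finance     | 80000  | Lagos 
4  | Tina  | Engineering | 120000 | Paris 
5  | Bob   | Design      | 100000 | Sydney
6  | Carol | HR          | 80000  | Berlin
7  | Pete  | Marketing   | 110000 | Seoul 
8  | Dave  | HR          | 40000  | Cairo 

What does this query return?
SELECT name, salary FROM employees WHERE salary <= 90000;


Filtering: salary <= 90000
Matching: 5 rows

5 rows:
Mia, 30000
Vic, 90000
Sam, 80000
Carol, 80000
Dave, 40000


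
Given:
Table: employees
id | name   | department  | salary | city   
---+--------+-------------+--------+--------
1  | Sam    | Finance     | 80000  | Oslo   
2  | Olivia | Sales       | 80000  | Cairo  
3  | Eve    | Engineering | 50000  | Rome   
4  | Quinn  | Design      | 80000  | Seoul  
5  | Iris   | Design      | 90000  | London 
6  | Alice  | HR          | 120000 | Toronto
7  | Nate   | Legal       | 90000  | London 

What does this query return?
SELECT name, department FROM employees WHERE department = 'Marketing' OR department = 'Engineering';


Filtering: department = 'Marketing' OR 'Engineering'
Matching: 1 rows

1 rows:
Eve, Engineering


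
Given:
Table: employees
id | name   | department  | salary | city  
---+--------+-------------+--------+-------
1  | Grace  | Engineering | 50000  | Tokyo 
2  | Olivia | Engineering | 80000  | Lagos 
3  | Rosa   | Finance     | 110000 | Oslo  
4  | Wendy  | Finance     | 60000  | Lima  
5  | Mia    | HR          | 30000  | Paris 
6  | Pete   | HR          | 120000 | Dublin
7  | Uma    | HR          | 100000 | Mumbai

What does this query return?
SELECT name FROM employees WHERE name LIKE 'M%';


LIKE 'M%' matches names starting with 'M'
Matching: 1

1 rows:
Mia


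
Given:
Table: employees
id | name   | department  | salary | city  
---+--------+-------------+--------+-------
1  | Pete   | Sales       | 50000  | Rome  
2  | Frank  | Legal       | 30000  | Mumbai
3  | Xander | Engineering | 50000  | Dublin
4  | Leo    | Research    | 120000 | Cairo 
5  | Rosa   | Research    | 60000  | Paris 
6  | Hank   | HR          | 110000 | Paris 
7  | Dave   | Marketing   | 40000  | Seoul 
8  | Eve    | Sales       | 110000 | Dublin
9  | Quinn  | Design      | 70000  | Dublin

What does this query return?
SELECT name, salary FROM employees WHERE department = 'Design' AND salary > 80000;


Filtering: department = 'Design' AND salary > 80000
Matching: 0 rows

Empty result set (0 rows)


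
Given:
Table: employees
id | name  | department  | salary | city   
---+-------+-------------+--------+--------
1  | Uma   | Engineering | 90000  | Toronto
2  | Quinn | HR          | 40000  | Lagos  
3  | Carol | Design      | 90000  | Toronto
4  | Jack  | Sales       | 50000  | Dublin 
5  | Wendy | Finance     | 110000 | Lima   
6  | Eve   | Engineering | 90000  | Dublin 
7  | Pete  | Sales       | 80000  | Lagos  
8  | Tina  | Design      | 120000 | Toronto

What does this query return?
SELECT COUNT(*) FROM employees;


COUNT(*) counts all rows

8


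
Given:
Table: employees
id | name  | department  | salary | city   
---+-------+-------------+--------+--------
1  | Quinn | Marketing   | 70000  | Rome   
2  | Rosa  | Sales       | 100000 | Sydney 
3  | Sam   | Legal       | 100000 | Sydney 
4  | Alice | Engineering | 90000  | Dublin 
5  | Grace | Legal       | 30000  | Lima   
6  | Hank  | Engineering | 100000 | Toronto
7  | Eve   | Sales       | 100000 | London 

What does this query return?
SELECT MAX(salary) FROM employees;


Salaries: 70000, 100000, 100000, 90000, 30000, 100000, 100000
MAX = 100000

100000


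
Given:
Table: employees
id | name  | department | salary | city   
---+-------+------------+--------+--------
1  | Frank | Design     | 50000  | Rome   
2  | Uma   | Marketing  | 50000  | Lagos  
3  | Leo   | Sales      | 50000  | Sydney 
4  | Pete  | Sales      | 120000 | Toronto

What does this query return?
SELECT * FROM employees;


SELECT * returns all 4 rows with all columns

4 rows:
1, Frank, Design, 50000, Rome
2, Uma, Marketing, 50000, Lagos
3, Leo, Sales, 50000, Sydney
4, Pete, Sales, 120000, Toronto


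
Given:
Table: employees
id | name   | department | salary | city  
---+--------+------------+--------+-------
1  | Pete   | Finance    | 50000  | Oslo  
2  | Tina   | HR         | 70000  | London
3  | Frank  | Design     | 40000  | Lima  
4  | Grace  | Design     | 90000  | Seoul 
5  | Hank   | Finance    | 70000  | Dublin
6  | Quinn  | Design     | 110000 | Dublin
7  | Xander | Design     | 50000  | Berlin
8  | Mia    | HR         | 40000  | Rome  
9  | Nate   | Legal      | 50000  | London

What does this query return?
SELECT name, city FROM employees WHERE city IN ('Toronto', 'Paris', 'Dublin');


Filtering: city IN ('Toronto', 'Paris', 'Dublin')
Matching: 2 rows

2 rows:
Hank, Dublin
Quinn, Dublin


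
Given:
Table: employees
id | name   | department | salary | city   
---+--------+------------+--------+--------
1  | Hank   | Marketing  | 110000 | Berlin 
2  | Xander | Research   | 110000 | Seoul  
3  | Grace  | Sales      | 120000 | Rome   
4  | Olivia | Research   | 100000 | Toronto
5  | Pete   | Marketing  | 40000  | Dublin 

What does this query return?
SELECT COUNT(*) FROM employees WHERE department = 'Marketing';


Counting rows where department = 'Marketing'
  Hank -> MATCH
  Pete -> MATCH


2


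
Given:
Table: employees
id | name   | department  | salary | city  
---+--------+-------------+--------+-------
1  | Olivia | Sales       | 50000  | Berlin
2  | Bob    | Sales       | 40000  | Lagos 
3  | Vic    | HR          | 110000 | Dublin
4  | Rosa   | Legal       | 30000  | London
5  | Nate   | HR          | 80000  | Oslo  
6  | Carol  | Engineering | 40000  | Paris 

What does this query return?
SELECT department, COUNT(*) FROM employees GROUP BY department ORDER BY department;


Assigning each row to its department group:
  Olivia -> Sales
  Bob -> Sales
  Vic -> HR
  Rosa -> Legal
  Nate -> HR
  Carol -> Engineering


4 groups:
Engineering, 1
HR, 2
Legal, 1
Sales, 2


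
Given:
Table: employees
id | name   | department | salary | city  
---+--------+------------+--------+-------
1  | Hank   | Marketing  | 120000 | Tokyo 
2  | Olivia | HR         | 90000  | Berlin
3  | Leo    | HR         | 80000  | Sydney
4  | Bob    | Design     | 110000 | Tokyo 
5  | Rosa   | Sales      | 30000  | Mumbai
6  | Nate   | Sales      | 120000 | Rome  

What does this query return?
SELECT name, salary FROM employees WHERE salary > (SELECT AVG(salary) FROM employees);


Subquery: AVG(salary) = 91666.67
Filtering: salary > 91666.67
  Hank (120000) -> MATCH
  Bob (110000) -> MATCH
  Nate (120000) -> MATCH


3 rows:
Hank, 120000
Bob, 110000
Nate, 120000


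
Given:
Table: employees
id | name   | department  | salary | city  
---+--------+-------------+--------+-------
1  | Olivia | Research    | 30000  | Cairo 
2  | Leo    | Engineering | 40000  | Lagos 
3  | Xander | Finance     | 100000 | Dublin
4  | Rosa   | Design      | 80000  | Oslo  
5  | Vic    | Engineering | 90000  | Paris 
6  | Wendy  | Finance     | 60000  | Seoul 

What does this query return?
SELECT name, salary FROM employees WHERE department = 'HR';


Filtering: department = 'HR'
Matching rows: 0

Empty result set (0 rows)


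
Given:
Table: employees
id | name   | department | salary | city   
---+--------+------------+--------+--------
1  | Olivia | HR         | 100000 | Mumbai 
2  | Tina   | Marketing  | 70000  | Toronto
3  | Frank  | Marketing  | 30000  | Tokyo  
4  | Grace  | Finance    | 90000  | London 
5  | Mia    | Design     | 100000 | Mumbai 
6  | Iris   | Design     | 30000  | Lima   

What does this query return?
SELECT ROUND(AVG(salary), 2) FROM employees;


SUM(salary) = 420000
COUNT = 6
ROUND(AVG, 2) = ROUND(420000 / 6, 2) = 70000.0

70000.0


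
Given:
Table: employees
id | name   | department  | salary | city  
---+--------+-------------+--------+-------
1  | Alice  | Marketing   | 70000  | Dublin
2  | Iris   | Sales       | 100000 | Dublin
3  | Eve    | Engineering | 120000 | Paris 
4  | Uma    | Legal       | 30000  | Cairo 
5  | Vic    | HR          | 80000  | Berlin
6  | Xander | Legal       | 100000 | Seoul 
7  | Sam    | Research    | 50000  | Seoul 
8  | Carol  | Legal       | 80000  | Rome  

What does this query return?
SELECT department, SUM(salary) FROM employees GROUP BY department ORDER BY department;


Summing salary within each department:
  Engineering: 120000 = 120000
  HR: 80000 = 80000
  Legal: 30000 + 100000 + 80000 = 210000
  Marketing: 70000 = 70000
  Research: 50000 = 50000
  Sales: 100000 = 100000


6 groups:
Engineering, 120000
HR, 80000
Legal, 210000
Marketing, 70000
Research, 50000
Sales, 100000


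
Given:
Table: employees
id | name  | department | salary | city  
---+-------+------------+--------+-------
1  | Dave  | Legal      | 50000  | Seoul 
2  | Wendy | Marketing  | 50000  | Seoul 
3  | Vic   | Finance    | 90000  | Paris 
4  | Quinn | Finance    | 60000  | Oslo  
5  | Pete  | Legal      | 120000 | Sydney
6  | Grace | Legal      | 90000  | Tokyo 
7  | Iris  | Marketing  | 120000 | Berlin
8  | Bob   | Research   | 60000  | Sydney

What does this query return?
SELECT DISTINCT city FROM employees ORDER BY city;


All 'city' values (row order): Seoul, Seoul, Paris, Oslo, Sydney, Tokyo, Berlin, Sydney
Removing duplicates leaves 6 unique value(s).

6 values:
Berlin
Oslo
Paris
Seoul
Sydney
Tokyo


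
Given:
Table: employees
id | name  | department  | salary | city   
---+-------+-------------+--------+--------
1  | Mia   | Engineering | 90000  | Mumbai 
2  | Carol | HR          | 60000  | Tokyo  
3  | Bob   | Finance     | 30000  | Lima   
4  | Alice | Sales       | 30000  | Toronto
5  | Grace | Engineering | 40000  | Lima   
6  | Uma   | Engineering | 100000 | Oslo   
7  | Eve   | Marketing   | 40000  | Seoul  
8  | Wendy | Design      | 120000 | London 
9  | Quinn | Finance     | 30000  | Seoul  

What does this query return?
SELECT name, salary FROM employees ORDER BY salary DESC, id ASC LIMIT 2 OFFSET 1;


Sort by salary DESC (id ASC tiebreak), then skip 1 and take 2
Rows 2 through 3

2 rows:
Uma, 100000
Mia, 90000


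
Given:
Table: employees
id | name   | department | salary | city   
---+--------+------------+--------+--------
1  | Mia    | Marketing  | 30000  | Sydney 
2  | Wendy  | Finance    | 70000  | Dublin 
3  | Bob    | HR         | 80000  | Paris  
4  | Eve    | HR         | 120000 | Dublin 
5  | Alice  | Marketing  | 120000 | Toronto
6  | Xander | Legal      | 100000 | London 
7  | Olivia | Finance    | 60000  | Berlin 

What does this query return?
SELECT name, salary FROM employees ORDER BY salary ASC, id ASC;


Sorting by salary ASC, then id ASC for ties

7 rows:
Mia, 30000
Olivia, 60000
Wendy, 70000
Bob, 80000
Xander, 100000
Eve, 120000
Alice, 120000


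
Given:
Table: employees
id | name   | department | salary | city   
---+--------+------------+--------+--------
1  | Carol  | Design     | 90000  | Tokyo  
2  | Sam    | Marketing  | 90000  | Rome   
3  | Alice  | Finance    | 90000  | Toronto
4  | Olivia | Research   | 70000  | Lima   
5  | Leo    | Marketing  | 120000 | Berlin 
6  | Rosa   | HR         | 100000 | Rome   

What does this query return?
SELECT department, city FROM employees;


Projecting columns: department, city

6 rows:
Design, Tokyo
Marketing, Rome
Finance, Toronto
Research, Lima
Marketing, Berlin
HR, Rome


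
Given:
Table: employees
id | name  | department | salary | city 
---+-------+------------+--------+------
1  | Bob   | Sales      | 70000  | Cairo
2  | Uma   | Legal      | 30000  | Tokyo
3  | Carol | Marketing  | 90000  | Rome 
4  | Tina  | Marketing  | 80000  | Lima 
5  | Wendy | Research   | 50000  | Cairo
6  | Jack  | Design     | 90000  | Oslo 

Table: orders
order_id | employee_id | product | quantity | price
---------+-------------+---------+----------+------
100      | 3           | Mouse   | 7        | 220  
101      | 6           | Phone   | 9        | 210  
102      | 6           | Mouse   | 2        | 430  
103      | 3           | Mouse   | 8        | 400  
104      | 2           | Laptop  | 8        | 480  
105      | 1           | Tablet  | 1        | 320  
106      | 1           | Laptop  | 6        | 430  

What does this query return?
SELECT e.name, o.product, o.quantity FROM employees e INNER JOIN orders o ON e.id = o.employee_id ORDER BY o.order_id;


Joining employees.id = orders.employee_id:
  employee Carol (id=3) -> order Mouse
  employee Jack (id=6) -> order Phone
  employee Jack (id=6) -> order Mouse
  employee Carol (id=3) -> order Mouse
  employee Uma (id=2) -> order Laptop
  employee Bob (id=1) -> order Tablet
  employee Bob (id=1) -> order Laptop


7 rows:
Carol, Mouse, 7
Jack, Phone, 9
Jack, Mouse, 2
Carol, Mouse, 8
Uma, Laptop, 8
Bob, Tablet, 1
Bob, Laptop, 6


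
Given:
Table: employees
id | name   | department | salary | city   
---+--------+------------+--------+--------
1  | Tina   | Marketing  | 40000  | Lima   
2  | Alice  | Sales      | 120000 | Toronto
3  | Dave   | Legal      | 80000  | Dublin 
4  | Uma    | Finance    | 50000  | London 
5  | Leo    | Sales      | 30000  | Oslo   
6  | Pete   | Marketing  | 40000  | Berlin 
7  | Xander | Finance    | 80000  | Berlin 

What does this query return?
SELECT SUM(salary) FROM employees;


SUM(salary) = 40000 + 120000 + 80000 + 50000 + 30000 + 40000 + 80000 = 440000

440000


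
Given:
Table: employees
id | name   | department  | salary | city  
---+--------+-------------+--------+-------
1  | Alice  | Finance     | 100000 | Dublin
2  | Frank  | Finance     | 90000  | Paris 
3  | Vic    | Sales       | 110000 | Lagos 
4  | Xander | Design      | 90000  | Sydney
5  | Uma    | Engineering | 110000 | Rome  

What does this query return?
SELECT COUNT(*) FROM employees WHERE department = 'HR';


Counting rows where department = 'HR'


0


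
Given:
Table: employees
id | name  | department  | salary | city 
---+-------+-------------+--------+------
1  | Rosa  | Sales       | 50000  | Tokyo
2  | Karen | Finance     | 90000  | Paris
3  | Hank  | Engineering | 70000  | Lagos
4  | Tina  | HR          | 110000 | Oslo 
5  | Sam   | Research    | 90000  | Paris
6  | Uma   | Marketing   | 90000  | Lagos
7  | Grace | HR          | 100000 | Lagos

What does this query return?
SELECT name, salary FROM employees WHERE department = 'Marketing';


Filtering: department = 'Marketing'
Matching rows: 1

1 rows:
Uma, 90000


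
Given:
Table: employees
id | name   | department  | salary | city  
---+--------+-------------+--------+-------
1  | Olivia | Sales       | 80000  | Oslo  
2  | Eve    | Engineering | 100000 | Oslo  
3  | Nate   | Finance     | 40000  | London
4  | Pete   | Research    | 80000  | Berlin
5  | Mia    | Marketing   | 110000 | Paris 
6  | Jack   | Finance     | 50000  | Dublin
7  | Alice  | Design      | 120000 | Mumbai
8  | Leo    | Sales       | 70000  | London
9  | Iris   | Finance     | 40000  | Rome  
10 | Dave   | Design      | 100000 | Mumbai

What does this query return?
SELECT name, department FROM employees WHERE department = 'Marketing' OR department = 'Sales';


Filtering: department = 'Marketing' OR 'Sales'
Matching: 3 rows

3 rows:
Olivia, Sales
Mia, Marketing
Leo, Sales


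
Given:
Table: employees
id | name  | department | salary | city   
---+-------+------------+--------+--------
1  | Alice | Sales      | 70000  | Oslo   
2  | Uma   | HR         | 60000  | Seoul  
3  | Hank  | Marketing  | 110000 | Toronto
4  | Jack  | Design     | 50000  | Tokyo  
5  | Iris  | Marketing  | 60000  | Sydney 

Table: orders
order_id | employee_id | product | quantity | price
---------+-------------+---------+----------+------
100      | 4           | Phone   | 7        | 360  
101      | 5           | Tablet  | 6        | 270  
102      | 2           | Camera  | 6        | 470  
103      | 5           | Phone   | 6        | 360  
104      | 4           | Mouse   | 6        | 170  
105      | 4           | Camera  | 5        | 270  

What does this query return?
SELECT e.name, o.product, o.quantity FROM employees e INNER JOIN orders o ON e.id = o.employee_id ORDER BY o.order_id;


Joining employees.id = orders.employee_id:
  employee Jack (id=4) -> order Phone
  employee Iris (id=5) -> order Tablet
  employee Uma (id=2) -> order Camera
  employee Iris (id=5) -> order Phone
  employee Jack (id=4) -> order Mouse
  employee Jack (id=4) -> order Camera


6 rows:
Jack, Phone, 7
Iris, Tablet, 6
Uma, Camera, 6
Iris, Phone, 6
Jack, Mouse, 6
Jack, Camera, 5


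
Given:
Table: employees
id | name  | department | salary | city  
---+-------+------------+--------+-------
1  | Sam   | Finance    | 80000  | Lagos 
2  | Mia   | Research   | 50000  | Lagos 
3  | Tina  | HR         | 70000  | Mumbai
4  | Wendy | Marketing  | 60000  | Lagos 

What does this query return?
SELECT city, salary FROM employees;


Projecting columns: city, salary

4 rows:
Lagos, 80000
Lagos, 50000
Mumbai, 70000
Lagos, 60000


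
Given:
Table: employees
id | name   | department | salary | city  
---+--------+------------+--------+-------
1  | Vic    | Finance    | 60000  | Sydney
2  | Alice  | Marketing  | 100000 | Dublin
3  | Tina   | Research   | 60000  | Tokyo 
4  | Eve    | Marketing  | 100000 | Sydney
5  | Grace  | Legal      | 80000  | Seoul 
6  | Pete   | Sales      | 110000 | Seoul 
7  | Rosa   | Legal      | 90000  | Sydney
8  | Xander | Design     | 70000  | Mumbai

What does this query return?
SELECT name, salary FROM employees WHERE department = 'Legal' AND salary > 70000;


Filtering: department = 'Legal' AND salary > 70000
Matching: 2 rows

2 rows:
Grace, 80000
Rosa, 90000


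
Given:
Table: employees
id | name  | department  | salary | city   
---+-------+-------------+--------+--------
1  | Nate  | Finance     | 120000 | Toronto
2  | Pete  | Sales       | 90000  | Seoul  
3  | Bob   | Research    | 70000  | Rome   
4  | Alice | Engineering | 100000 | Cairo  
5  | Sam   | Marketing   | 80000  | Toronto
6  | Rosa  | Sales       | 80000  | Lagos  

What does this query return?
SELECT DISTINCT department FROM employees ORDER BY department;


All 'department' values (row order): Finance, Sales, Research, Engineering, Marketing, Sales
Removing duplicates leaves 5 unique value(s).

5 values:
Engineering
Finance
Marketing
Research
Sales


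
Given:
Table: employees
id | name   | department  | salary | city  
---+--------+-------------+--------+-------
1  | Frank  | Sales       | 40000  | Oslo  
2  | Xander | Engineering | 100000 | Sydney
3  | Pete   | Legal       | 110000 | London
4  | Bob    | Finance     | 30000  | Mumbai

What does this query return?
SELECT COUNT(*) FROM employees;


COUNT(*) counts all rows

4


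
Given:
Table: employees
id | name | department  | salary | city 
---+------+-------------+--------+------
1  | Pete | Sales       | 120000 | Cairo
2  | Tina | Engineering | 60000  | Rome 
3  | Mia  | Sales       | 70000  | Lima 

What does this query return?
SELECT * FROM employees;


SELECT * returns all 3 rows with all columns

3 rows:
1, Pete, Sales, 120000, Cairo
2, Tina, Engineering, 60000, Rome
3, Mia, Sales, 70000, Lima


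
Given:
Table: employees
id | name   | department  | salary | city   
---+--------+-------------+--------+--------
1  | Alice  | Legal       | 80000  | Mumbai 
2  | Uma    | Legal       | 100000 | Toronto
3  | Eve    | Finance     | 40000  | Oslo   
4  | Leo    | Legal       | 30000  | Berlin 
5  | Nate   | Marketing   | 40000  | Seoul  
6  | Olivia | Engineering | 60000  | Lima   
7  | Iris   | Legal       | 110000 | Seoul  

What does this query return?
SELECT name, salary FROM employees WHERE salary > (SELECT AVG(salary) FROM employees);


Subquery: AVG(salary) = 65714.29
Filtering: salary > 65714.29
  Alice (80000) -> MATCH
  Uma (100000) -> MATCH
  Iris (110000) -> MATCH


3 rows:
Alice, 80000
Uma, 100000
Iris, 110000


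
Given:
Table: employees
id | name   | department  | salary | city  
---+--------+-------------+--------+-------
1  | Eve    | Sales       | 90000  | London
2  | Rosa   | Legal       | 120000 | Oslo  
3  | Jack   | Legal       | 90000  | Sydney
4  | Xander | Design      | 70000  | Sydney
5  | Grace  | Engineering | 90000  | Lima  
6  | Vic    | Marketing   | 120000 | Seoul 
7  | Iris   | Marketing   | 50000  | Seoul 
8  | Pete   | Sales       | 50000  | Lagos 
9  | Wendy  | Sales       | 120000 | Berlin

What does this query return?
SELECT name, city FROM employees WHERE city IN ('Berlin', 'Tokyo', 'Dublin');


Filtering: city IN ('Berlin', 'Tokyo', 'Dublin')
Matching: 1 rows

1 rows:
Wendy, Berlin


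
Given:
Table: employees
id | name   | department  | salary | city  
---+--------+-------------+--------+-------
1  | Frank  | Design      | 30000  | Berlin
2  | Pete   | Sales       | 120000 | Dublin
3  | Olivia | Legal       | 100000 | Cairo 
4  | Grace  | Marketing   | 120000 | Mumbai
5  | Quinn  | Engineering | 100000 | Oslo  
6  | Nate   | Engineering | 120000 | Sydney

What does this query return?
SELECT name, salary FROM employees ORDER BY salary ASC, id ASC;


Sorting by salary ASC, then id ASC for ties

6 rows:
Frank, 30000
Olivia, 100000
Quinn, 100000
Pete, 120000
Grace, 120000
Nate, 120000


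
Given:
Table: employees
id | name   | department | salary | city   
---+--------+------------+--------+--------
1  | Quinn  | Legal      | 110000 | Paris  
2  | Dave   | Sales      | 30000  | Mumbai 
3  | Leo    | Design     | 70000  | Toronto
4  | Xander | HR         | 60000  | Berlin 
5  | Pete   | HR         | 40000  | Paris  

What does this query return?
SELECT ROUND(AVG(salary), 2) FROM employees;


SUM(salary) = 310000
COUNT = 5
ROUND(AVG, 2) = ROUND(310000 / 5, 2) = 62000.0

62000.0


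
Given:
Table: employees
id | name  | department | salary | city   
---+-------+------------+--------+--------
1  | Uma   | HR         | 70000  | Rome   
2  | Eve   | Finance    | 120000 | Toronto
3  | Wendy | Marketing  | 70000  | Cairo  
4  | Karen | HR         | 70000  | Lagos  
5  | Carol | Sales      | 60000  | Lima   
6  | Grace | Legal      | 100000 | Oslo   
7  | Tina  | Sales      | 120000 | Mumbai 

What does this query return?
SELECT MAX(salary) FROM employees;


Salaries: 70000, 120000, 70000, 70000, 60000, 100000, 120000
MAX = 120000

120000


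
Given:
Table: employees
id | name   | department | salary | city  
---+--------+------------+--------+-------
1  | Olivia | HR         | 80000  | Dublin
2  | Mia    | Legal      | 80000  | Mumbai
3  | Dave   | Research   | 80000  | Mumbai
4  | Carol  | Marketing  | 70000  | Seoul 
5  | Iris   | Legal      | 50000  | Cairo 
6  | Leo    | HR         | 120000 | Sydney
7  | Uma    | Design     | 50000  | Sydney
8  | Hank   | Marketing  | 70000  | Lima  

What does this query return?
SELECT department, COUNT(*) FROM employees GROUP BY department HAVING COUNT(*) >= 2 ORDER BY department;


Groups with count >= 2:
  HR: 2 -> PASS
  Legal: 2 -> PASS
  Marketing: 2 -> PASS
  Design: 1 -> filtered out
  Research: 1 -> filtered out


3 groups:
HR, 2
Legal, 2
Marketing, 2


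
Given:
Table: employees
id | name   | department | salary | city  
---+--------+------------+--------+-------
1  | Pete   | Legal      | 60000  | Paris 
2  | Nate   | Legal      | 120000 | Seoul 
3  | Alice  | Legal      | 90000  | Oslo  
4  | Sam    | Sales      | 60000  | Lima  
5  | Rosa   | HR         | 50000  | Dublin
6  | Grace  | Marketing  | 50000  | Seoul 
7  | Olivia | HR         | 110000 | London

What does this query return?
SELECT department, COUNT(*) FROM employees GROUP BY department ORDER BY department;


Assigning each row to its department group:
  Pete -> Legal
  Nate -> Legal
  Alice -> Legal
  Sam -> Sales
  Rosa -> HR
  Grace -> Marketing
  Olivia -> HR


4 groups:
HR, 2
Legal, 3
Marketing, 1
Sales, 1


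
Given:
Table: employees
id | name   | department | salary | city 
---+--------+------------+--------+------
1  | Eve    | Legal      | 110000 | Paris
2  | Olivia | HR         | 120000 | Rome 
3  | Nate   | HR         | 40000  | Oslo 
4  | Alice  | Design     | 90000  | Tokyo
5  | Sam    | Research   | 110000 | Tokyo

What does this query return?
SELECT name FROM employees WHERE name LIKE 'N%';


LIKE 'N%' matches names starting with 'N'
Matching: 1

1 rows:
Nate


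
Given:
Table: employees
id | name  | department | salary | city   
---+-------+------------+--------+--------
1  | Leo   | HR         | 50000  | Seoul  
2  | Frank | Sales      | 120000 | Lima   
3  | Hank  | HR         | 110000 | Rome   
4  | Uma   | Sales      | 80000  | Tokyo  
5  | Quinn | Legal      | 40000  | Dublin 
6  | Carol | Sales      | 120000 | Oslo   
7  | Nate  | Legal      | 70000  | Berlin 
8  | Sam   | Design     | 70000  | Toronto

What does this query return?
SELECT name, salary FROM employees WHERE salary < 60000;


Filtering: salary < 60000
Matching: 2 rows

2 rows:
Leo, 50000
Quinn, 40000


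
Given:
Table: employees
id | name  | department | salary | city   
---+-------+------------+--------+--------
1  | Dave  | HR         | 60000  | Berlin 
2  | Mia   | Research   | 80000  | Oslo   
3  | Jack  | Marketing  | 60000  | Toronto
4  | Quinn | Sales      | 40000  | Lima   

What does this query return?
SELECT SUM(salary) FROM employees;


SUM(salary) = 60000 + 80000 + 60000 + 40000 = 240000

240000


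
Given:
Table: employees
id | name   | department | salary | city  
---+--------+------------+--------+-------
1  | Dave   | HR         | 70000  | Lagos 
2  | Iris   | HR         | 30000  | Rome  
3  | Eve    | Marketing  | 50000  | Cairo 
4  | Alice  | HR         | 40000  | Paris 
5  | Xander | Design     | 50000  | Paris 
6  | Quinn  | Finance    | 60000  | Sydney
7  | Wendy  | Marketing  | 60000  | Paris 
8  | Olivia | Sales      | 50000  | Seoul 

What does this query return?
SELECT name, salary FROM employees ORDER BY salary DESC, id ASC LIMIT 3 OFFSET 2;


Sort by salary DESC (id ASC tiebreak), then skip 2 and take 3
Rows 3 through 5

3 rows:
Wendy, 60000
Eve, 50000
Xander, 50000


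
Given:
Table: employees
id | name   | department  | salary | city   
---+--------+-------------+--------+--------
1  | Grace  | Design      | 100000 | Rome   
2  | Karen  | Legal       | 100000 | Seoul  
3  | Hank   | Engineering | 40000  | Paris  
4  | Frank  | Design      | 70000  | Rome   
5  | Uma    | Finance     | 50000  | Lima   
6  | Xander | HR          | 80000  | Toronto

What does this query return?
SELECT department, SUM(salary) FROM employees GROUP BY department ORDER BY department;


Summing salary within each department:
  Design: 100000 + 70000 = 170000
  Engineering: 40000 = 40000
  Finance: 50000 = 50000
  HR: 80000 = 80000
  Legal: 100000 = 100000


5 groups:
Design, 170000
Engineering, 40000
Finance, 50000
HR, 80000
Legal, 100000


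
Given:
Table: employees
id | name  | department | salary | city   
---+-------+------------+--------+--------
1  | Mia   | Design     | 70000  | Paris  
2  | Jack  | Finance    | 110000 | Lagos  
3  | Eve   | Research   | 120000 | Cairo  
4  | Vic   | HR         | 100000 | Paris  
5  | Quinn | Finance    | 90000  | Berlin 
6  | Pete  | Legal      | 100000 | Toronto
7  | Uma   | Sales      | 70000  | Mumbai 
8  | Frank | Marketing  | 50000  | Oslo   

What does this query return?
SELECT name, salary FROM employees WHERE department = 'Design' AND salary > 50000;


Filtering: department = 'Design' AND salary > 50000
Matching: 1 rows

1 rows:
Mia, 70000


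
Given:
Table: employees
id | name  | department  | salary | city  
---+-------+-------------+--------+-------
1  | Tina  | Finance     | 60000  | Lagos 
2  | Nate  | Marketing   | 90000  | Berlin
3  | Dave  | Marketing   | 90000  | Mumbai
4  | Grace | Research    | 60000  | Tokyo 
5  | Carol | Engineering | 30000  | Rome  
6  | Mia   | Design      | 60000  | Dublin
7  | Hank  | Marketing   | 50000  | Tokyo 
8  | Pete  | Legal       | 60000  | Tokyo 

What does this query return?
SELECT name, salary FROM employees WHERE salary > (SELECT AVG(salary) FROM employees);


Subquery: AVG(salary) = 62500.0
Filtering: salary > 62500.0
  Nate (90000) -> MATCH
  Dave (90000) -> MATCH


2 rows:
Nate, 90000
Dave, 90000


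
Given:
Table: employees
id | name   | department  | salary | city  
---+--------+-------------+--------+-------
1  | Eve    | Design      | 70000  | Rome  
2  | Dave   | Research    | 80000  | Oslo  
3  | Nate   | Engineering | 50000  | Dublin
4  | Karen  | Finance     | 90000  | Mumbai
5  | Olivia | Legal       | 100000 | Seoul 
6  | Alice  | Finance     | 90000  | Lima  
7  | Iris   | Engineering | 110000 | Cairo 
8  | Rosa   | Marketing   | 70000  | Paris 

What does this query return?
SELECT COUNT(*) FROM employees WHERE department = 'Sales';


Counting rows where department = 'Sales'


0


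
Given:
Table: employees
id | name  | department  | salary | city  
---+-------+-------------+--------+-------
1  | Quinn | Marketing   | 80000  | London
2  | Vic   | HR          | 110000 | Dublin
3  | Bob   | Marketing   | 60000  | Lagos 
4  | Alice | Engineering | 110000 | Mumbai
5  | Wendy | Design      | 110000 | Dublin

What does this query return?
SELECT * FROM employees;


SELECT * returns all 5 rows with all columns

5 rows:
1, Quinn, Marketing, 80000, London
2, Vic, HR, 110000, Dublin
3, Bob, Marketing, 60000, Lagos
4, Alice, Engineering, 110000, Mumbai
5, Wendy, Design, 110000, Dublin


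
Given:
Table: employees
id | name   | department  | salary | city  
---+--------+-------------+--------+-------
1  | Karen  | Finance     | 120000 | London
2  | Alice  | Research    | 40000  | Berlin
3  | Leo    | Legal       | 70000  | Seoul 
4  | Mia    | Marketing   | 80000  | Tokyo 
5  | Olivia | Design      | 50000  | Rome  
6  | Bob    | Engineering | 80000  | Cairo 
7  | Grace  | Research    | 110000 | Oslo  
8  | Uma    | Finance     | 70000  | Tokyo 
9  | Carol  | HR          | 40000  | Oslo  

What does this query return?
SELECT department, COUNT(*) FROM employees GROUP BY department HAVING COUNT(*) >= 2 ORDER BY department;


Groups with count >= 2:
  Finance: 2 -> PASS
  Research: 2 -> PASS
  Design: 1 -> filtered out
  Engineering: 1 -> filtered out
  HR: 1 -> filtered out
  Legal: 1 -> filtered out
  Marketing: 1 -> filtered out


2 groups:
Finance, 2
Research, 2


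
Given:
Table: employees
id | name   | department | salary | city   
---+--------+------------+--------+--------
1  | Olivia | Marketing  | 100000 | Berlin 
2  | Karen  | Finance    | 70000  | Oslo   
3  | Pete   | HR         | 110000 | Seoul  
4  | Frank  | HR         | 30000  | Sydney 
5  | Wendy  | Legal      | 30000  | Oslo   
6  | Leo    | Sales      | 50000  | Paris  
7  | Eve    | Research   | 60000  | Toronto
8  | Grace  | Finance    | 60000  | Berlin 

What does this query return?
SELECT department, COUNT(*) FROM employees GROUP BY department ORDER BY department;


Assigning each row to its department group:
  Olivia -> Marketing
  Karen -> Finance
  Pete -> HR
  Frank -> HR
  Wendy -> Legal
  Leo -> Sales
  Eve -> Research
  Grace -> Finance


6 groups:
Finance, 2
HR, 2
Legal, 1
Marketing, 1
Research, 1
Sales, 1


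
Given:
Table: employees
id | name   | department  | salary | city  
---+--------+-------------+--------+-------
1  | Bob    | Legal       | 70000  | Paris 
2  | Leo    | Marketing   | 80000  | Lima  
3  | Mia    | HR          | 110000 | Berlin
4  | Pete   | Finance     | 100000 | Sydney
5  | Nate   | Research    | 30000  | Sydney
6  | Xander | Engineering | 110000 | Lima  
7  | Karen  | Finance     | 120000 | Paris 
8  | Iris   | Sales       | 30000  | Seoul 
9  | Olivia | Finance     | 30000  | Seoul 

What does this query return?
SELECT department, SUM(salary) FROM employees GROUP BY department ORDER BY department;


Summing salary within each department:
  Engineering: 110000 = 110000
  Finance: 100000 + 120000 + 30000 = 250000
  HR: 110000 = 110000
  Legal: 70000 = 70000
  Marketing: 80000 = 80000
  Research: 30000 = 30000
  Sales: 30000 = 30000


7 groups:
Engineering, 110000
Finance, 250000
HR, 110000
Legal, 70000
Marketing, 80000
Research, 30000
Sales, 30000


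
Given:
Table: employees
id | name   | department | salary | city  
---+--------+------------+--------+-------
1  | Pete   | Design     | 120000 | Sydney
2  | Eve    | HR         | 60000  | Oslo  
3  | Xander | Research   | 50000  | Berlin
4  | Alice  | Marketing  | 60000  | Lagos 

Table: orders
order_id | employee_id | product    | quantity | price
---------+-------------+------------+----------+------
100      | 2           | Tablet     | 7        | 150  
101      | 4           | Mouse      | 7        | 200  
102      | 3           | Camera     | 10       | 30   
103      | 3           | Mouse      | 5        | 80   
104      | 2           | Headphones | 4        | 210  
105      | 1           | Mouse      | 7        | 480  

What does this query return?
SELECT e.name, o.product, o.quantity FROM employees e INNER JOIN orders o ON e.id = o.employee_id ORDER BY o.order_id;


Joining employees.id = orders.employee_id:
  employee Eve (id=2) -> order Tablet
  employee Alice (id=4) -> order Mouse
  employee Xander (id=3) -> order Camera
  employee Xander (id=3) -> order Mouse
  employee Eve (id=2) -> order Headphones
  employee Pete (id=1) -> order Mouse


6 rows:
Eve, Tablet, 7
Alice, Mouse, 7
Xander, Camera, 10
Xander, Mouse, 5
Eve, Headphones, 4
Pete, Mouse, 7


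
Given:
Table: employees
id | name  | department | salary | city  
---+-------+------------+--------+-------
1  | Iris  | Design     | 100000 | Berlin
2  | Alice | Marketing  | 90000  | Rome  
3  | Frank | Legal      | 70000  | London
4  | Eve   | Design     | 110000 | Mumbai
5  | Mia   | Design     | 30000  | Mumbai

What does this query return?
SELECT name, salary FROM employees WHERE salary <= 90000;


Filtering: salary <= 90000
Matching: 3 rows

3 rows:
Alice, 90000
Frank, 70000
Mia, 30000
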